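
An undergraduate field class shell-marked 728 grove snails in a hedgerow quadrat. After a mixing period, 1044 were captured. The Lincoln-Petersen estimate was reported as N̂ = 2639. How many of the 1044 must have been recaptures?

From N = M·C/R: R = M·C / N = 728·1044 / 2639 = 760032 / 2639 = 288.

R = 288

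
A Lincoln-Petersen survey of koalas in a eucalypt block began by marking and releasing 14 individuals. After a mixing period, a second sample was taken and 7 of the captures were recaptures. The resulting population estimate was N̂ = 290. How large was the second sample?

From N = M·C/R: C = N·R / M = 290·7 / 14 = 2030 / 14 = 145.

C = 145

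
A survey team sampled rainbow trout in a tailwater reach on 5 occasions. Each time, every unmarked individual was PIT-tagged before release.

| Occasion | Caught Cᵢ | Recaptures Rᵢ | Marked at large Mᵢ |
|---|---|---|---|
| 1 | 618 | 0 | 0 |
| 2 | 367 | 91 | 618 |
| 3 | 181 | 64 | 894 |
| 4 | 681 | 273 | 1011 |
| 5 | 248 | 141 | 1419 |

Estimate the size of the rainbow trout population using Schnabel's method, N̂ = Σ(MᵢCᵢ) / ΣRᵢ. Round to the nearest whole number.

N ≈ 2511

Σ MᵢCᵢ = 0·618 + 618·367 + 894·181 + 1011·681 + 1419·248 = 0 + 226806 + 161814 + 688491 + 351912 = 1429023
Σ Rᵢ = 0 + 91 + 64 + 273 + 141 = 569
N̂ = 1429023 / 569 ≈ 2511.46 → 2511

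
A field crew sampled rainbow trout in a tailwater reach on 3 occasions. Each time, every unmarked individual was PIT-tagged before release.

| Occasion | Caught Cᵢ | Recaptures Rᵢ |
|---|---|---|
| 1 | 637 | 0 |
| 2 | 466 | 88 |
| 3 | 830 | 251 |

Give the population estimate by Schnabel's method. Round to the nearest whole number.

Marked at large before each occasion: Mᵢ = Σⱼ<ᵢ (Cⱼ − Rⱼ) → M1=0, M2=637, M3=1015
Σ MᵢCᵢ = 0·637 + 637·466 + 1015·830 = 0 + 296842 + 842450 = 1139292
Σ Rᵢ = 0 + 88 + 251 = 339
N̂ = 1139292 / 339 ≈ 3360.7 → 3361

N ≈ 3361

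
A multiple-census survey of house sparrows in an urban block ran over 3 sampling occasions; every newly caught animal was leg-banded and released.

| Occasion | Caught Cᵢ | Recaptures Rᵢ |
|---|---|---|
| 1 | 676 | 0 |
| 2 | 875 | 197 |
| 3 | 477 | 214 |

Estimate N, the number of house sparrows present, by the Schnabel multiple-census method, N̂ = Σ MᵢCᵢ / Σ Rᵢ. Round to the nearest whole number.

Marked at large before each occasion: Mᵢ = Σⱼ<ᵢ (Cⱼ − Rⱼ) → M1=0, M2=676, M3=1354
Σ MᵢCᵢ = 0·676 + 676·875 + 1354·477 = 0 + 591500 + 645858 = 1237358
Σ Rᵢ = 0 + 197 + 214 = 411
N̂ = 1237358 / 411 ≈ 3010.6 → 3011

N ≈ 3011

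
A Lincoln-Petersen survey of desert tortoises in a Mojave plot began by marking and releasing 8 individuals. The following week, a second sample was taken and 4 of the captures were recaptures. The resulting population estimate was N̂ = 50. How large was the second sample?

C = 25

From N = M·C/R: C = N·R / M = 50·4 / 8 = 200 / 8 = 25.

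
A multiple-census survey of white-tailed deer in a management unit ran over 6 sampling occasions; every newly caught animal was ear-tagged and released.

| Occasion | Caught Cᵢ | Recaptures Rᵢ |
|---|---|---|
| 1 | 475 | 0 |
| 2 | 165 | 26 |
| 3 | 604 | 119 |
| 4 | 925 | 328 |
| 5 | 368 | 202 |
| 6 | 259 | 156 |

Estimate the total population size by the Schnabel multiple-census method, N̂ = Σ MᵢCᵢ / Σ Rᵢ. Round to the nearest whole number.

N ≈ 3095

Marked at large before each occasion: Mᵢ = Σⱼ<ᵢ (Cⱼ − Rⱼ) → M1=0, M2=475, M3=614, M4=1099, M5=1696, M6=1862
Σ MᵢCᵢ = 0·475 + 475·165 + 614·604 + 1099·925 + 1696·368 + 1862·259 = 0 + 78375 + 370856 + 1016575 + 624128 + 482258 = 2572192
Σ Rᵢ = 0 + 26 + 119 + 328 + 202 + 156 = 831
N̂ = 2572192 / 831 ≈ 3095.3 → 3095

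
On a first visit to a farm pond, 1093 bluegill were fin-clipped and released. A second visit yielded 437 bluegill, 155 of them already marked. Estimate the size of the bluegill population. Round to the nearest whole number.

N ≈ 3082

N = (1093 × 437) / 155 = 477641 / 155 ≈ 3081.6 → 3082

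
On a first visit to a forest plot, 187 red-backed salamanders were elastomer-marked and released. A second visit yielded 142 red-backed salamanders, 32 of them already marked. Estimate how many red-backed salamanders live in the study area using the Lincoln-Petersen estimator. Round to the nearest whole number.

If marked individuals mix randomly, R/C ≈ M/N, giving N ≈ M·C/R.
N = (187 × 142) / 32 = 26554 / 32 ≈ 829.8 → 830

N ≈ 830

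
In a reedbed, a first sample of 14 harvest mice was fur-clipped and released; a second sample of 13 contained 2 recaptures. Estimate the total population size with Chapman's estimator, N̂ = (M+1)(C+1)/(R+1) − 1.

N = 69

N̂ = (14+1)(13+1)/(2+1) − 1 = 15·14/3 − 1
= 210/3 − 1 = 70 − 1 = 69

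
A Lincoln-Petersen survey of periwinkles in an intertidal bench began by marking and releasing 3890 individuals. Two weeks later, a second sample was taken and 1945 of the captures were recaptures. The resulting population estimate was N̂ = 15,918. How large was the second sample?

C = 7959

From N = M·C/R: C = N·R / M = 15918·1945 / 3890 = 30960510 / 3890 = 7959.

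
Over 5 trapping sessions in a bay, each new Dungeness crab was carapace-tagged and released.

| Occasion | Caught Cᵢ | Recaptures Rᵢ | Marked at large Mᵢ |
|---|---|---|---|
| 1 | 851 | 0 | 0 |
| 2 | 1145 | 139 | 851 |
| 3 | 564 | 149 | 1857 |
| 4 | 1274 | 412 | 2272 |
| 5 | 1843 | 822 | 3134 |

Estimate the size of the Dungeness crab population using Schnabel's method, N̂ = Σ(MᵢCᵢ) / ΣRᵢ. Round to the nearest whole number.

Σ MᵢCᵢ = 0·851 + 851·1145 + 1857·564 + 2272·1274 + 3134·1843 = 0 + 974395 + 1047348 + 2894528 + 5775962 = 10692233
Σ Rᵢ = 0 + 139 + 149 + 412 + 822 = 1522
N̂ = 10692233 / 1522 ≈ 7025.1 → 7025

N ≈ 7025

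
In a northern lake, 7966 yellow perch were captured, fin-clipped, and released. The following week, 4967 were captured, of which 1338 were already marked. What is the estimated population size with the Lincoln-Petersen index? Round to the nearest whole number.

N ≈ 29,572

The marked fraction in the recapture sample should equal the marked fraction in the population: 1338/4967 = 7966/N.
N = (7966 × 4967) / 1338 = 39567122 / 1338 ≈ 29571.8 → 29572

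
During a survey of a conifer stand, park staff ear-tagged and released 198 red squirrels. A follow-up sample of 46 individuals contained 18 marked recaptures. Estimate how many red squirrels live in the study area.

If marked individuals mix randomly, R/C ≈ M/N, giving N ≈ M·C/R.
N = (198 × 46) / 18 = 9108 / 18 = 506

N = 506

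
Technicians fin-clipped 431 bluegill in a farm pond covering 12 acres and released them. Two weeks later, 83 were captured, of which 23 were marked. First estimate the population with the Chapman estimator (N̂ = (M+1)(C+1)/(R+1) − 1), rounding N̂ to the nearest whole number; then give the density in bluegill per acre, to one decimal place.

density ≈ 125.9 bluegill per acre

N̂ = 432·84/24 − 1 = 36288/24 − 1 = 1511
Density = N̂ / area = 1511 / 12 ≈ 125.92 → 125.9 per acre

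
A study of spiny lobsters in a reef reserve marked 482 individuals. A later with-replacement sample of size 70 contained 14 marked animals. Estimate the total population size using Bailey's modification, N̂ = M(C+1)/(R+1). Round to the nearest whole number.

N̂ = 482·(70+1)/(14+1) = 482·71/15 = 34222/15 ≈ 2281.47 → 2281

N ≈ 2281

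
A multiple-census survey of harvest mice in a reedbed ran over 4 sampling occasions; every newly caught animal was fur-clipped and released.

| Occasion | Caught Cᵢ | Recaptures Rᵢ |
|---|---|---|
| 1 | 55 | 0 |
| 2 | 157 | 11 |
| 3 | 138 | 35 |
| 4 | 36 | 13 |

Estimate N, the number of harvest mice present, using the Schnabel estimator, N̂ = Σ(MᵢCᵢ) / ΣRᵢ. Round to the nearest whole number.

Marked at large before each occasion: Mᵢ = Σⱼ<ᵢ (Cⱼ − Rⱼ) → M1=0, M2=55, M3=201, M4=304
Σ MᵢCᵢ = 0·55 + 55·157 + 201·138 + 304·36 = 0 + 8635 + 27738 + 10944 = 47317
Σ Rᵢ = 0 + 11 + 35 + 13 = 59
N̂ = 47317 / 59 ≈ 802.0 → 802

N ≈ 802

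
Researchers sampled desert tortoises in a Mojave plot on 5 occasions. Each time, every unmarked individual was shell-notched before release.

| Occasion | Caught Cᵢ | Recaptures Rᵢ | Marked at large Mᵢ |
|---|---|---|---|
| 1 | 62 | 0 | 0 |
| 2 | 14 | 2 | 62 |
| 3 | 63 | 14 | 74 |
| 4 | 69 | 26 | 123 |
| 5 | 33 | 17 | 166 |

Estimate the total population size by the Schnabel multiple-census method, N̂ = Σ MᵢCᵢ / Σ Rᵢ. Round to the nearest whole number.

Σ MᵢCᵢ = 0·62 + 62·14 + 74·63 + 123·69 + 166·33 = 0 + 868 + 4662 + 8487 + 5478 = 19495
Σ Rᵢ = 0 + 2 + 14 + 26 + 17 = 59
N̂ = 19495 / 59 ≈ 330.4 → 330

N ≈ 330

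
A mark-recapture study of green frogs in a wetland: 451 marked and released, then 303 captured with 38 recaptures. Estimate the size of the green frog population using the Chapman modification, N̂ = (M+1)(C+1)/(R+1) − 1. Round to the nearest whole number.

N̂ = (451+1)(303+1)/(38+1) − 1 = 452·304/39 − 1
= 137408/39 − 1 ≈ 3523.3 − 1 ≈ 3522.3 → 3522

N ≈ 3522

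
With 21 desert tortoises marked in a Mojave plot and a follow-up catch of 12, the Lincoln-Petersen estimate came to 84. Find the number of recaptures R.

From N = M·C/R: R = M·C / N = 21·12 / 84 = 252 / 84 = 3.

R = 3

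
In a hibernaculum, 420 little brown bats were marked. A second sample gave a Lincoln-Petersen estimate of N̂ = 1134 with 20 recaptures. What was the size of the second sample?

C = 54

From N = M·C/R: C = N·R / M = 1134·20 / 420 = 22680 / 420 = 54.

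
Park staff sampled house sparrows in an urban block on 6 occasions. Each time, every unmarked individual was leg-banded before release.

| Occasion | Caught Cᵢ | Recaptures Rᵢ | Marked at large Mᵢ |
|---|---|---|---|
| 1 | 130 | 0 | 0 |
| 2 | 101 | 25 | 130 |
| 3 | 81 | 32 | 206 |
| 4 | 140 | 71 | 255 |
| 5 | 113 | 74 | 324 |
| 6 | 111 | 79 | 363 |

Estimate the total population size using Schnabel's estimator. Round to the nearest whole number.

N ≈ 507

Σ MᵢCᵢ = 0·130 + 130·101 + 206·81 + 255·140 + 324·113 + 363·111 = 0 + 13130 + 16686 + 35700 + 36612 + 40293 = 142421
Σ Rᵢ = 0 + 25 + 32 + 71 + 74 + 79 = 281
N̂ = 142421 / 281 ≈ 506.8 → 507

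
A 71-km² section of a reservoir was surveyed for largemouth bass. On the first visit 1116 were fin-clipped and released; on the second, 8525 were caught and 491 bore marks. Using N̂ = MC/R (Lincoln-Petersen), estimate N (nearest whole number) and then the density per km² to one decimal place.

N̂ = 1116·8525/491 = 9513900/491 ≈ 19376.6 → 19377
Density = N̂ / area = 19377 / 71 ≈ 272.92 → 272.9 per km²

density ≈ 272.9 largemouth bass per km²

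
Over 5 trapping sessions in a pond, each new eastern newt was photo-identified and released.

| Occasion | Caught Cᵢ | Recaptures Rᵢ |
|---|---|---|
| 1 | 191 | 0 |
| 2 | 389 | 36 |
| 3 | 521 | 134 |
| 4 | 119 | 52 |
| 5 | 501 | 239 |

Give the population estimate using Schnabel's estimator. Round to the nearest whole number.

N ≈ 2101

Marked at large before each occasion: Mᵢ = Σⱼ<ᵢ (Cⱼ − Rⱼ) → M1=0, M2=191, M3=544, M4=931, M5=998
Σ MᵢCᵢ = 0·191 + 191·389 + 544·521 + 931·119 + 998·501 = 0 + 74299 + 283424 + 110789 + 499998 = 968510
Σ Rᵢ = 0 + 36 + 134 + 52 + 239 = 461
N̂ = 968510 / 461 ≈ 2100.9 → 2101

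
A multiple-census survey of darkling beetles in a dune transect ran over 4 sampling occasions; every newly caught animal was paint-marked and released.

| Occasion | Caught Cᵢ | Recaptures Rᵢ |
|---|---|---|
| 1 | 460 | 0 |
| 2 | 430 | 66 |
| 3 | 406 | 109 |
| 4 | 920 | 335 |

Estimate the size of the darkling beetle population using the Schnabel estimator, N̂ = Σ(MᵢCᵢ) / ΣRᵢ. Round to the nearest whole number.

Marked at large before each occasion: Mᵢ = Σⱼ<ᵢ (Cⱼ − Rⱼ) → M1=0, M2=460, M3=824, M4=1121
Σ MᵢCᵢ = 0·460 + 460·430 + 824·406 + 1121·920 = 0 + 197800 + 334544 + 1031320 = 1563664
Σ Rᵢ = 0 + 66 + 109 + 335 = 510
N̂ = 1563664 / 510 ≈ 3066.0 → 3066

N ≈ 3066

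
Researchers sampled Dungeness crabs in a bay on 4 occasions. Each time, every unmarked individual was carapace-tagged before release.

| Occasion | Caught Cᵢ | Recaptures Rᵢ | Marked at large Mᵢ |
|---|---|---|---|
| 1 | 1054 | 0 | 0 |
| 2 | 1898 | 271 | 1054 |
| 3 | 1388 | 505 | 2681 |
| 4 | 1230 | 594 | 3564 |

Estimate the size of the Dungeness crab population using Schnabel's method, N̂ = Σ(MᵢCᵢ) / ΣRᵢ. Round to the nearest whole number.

N ≈ 7376

Σ MᵢCᵢ = 0·1054 + 1054·1898 + 2681·1388 + 3564·1230 = 0 + 2000492 + 3721228 + 4383720 = 10105440
Σ Rᵢ = 0 + 271 + 505 + 594 = 1370
N̂ = 10105440 / 1370 ≈ 7376.2 → 7376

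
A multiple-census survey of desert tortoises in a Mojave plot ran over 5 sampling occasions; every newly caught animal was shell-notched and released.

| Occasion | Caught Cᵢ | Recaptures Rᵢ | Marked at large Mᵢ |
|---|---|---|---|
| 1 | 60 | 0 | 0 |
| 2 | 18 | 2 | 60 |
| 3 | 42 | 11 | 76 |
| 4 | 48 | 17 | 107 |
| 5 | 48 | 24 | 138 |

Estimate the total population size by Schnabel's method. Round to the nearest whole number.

N ≈ 297

Σ MᵢCᵢ = 0·60 + 60·18 + 76·42 + 107·48 + 138·48 = 0 + 1080 + 3192 + 5136 + 6624 = 16032
Σ Rᵢ = 0 + 2 + 11 + 17 + 24 = 54
N̂ = 16032 / 54 ≈ 296.9 → 297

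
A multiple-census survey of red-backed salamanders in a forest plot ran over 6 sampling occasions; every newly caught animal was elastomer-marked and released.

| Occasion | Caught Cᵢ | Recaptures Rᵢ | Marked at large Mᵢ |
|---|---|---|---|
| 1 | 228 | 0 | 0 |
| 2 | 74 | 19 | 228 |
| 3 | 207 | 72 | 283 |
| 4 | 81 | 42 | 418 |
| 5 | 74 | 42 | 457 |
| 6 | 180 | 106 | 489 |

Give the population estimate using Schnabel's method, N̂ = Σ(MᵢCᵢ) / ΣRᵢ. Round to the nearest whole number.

Σ MᵢCᵢ = 0·228 + 228·74 + 283·207 + 418·81 + 457·74 + 489·180 = 0 + 16872 + 58581 + 33858 + 33818 + 88020 = 231149
Σ Rᵢ = 0 + 19 + 72 + 42 + 42 + 106 = 281
N̂ = 231149 / 281 ≈ 822.6 → 823

N ≈ 823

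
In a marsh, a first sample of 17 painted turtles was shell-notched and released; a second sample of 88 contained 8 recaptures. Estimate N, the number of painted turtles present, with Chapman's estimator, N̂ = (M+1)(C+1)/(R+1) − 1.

N = 177

N̂ = (17+1)(88+1)/(8+1) − 1 = 18·89/9 − 1
= 1602/9 − 1 = 178 − 1 = 177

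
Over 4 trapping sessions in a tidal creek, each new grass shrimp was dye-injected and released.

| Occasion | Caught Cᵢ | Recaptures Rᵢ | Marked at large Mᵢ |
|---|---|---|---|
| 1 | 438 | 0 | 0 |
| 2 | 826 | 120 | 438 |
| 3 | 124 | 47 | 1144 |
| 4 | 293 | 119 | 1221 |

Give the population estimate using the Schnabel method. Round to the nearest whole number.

Σ MᵢCᵢ = 0·438 + 438·826 + 1144·124 + 1221·293 = 0 + 361788 + 141856 + 357753 = 861397
Σ Rᵢ = 0 + 120 + 47 + 119 = 286
N̂ = 861397 / 286 ≈ 3011.9 → 3012

N ≈ 3012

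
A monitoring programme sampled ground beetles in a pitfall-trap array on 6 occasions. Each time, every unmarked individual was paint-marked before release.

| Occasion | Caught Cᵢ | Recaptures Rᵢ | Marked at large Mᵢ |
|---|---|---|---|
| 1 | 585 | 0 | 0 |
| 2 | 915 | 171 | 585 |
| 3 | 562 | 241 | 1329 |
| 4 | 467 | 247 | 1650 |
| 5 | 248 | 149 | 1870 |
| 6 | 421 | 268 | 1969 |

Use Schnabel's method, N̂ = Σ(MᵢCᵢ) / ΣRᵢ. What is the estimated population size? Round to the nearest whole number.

N ≈ 3109

Σ MᵢCᵢ = 0·585 + 585·915 + 1329·562 + 1650·467 + 1870·248 + 1969·421 = 0 + 535275 + 746898 + 770550 + 463760 + 828949 = 3345432
Σ Rᵢ = 0 + 171 + 241 + 247 + 149 + 268 = 1076
N̂ = 3345432 / 1076 ≈ 3109.1 → 3109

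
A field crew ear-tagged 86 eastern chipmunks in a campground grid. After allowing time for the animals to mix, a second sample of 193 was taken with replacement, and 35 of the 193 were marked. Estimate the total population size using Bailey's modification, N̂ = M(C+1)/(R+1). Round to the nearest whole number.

N ≈ 463

N̂ = 86·(193+1)/(35+1) = 86·194/36 = 16684/36 ≈ 463.4 → 463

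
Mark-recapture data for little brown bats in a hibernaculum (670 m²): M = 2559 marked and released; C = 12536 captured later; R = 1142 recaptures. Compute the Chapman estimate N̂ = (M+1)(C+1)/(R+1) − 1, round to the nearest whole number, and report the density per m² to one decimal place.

N̂ = 2560·12537/1143 − 1 = 32094720/1143 − 1 ≈ 28078.4 → 28078
Density = N̂ / area = 28078 / 670 ≈ 41.91 → 41.9 per m²

density ≈ 41.9 little brown bats per m²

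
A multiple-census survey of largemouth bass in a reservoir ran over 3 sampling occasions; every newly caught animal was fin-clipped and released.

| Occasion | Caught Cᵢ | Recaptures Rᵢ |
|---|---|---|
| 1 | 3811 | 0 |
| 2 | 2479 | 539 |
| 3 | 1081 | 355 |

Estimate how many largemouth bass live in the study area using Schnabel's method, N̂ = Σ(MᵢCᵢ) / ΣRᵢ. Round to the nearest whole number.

N ≈ 17,522

Marked at large before each occasion: Mᵢ = Σⱼ<ᵢ (Cⱼ − Rⱼ) → M1=0, M2=3811, M3=5751
Σ MᵢCᵢ = 0·3811 + 3811·2479 + 5751·1081 = 0 + 9447469 + 6216831 = 15664300
Σ Rᵢ = 0 + 539 + 355 = 894
N̂ = 15664300 / 894 ≈ 17521.6 → 17522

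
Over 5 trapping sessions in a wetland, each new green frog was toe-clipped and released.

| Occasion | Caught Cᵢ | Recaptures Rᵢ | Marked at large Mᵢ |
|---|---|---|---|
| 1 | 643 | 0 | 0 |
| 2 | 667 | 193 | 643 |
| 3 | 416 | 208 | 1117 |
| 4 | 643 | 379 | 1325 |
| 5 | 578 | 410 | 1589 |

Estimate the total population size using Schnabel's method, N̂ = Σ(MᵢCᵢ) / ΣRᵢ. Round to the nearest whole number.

Σ MᵢCᵢ = 0·643 + 643·667 + 1117·416 + 1325·643 + 1589·578 = 0 + 428881 + 464672 + 851975 + 918442 = 2663970
Σ Rᵢ = 0 + 193 + 208 + 379 + 410 = 1190
N̂ = 2663970 / 1190 ≈ 2238.6 → 2239

N ≈ 2239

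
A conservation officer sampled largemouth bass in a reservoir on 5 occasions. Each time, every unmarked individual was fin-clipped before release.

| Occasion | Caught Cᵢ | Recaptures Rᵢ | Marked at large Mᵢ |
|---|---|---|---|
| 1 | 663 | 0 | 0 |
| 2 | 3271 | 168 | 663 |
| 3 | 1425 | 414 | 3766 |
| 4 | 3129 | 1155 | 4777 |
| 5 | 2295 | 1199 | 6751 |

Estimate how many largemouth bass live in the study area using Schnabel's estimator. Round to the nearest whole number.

N ≈ 12,935

Σ MᵢCᵢ = 0·663 + 663·3271 + 3766·1425 + 4777·3129 + 6751·2295 = 0 + 2168673 + 5366550 + 14947233 + 15493545 = 37976001
Σ Rᵢ = 0 + 168 + 414 + 1155 + 1199 = 2936
N̂ = 37976001 / 2936 ≈ 12934.6 → 12935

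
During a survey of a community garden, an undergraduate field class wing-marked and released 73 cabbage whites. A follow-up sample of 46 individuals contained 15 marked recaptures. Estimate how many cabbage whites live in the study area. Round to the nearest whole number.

The marked fraction in the recapture sample should equal the marked fraction in the population: 15/46 = 73/N.
N = (73 × 46) / 15 = 3358 / 15 ≈ 223.9 → 224

N ≈ 224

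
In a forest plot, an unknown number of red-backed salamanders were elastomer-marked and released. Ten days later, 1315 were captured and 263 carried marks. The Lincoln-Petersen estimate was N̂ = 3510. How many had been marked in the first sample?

From N = M·C/R: M = N·R / C = 3510·263 / 1315 = 923130 / 1315 = 702.

M = 702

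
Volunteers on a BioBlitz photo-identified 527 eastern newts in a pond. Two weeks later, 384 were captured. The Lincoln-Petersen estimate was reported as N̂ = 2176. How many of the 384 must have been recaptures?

R = 93

From N = M·C/R: R = M·C / N = 527·384 / 2176 = 202368 / 2176 = 93.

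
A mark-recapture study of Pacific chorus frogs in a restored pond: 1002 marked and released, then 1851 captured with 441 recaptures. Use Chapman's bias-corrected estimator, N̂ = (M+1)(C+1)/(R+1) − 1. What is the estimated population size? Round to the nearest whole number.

N ≈ 4202

N̂ = (1002+1)(1851+1)/(441+1) − 1 = 1003·1852/442 − 1
= 1857556/442 − 1 ≈ 4202.6 − 1 ≈ 4201.6 → 4202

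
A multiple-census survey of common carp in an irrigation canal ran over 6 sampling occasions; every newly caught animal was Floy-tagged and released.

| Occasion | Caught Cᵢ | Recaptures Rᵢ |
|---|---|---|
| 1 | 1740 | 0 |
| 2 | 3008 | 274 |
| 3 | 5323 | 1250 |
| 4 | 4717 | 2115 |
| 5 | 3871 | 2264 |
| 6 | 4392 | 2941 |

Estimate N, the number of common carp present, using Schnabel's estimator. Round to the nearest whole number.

Marked at large before each occasion: Mᵢ = Σⱼ<ᵢ (Cⱼ − Rⱼ) → M1=0, M2=1740, M3=4474, M4=8547, M5=11149, M6=12756
Σ MᵢCᵢ = 0·1740 + 1740·3008 + 4474·5323 + 8547·4717 + 11149·3871 + 12756·4392 = 0 + 5233920 + 23815102 + 40316199 + 43157779 + 56024352 = 168547352
Σ Rᵢ = 0 + 274 + 1250 + 2115 + 2264 + 2941 = 8844
N̂ = 168547352 / 8844 ≈ 19057.8 → 19058

N ≈ 19,058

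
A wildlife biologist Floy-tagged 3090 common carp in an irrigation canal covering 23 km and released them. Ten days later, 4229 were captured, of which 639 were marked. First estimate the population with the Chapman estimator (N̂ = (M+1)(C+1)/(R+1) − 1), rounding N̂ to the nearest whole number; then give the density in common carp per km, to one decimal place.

density ≈ 888.2 common carp per km

N̂ = 3091·4230/640 − 1 = 13074930/640 − 1 ≈ 20428.6 → 20429
Density = N̂ / area = 20429 / 23 ≈ 888.22 → 888.2 per km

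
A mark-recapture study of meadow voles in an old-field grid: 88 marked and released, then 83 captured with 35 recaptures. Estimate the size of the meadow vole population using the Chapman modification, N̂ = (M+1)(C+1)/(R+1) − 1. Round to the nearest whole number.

N ≈ 207

N̂ = (88+1)(83+1)/(35+1) − 1 = 89·84/36 − 1
= 7476/36 − 1 ≈ 207.7 − 1 ≈ 206.7 → 207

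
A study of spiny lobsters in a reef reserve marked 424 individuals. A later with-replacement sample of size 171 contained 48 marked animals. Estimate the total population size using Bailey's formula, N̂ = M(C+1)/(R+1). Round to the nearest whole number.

N ≈ 1488

N̂ = 424·(171+1)/(48+1) = 424·172/49 = 72928/49 ≈ 1488.3 → 1488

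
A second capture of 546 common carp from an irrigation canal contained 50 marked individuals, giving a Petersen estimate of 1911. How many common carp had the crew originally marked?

M = 175

From N = M·C/R: M = N·R / C = 1911·50 / 546 = 95550 / 546 = 175.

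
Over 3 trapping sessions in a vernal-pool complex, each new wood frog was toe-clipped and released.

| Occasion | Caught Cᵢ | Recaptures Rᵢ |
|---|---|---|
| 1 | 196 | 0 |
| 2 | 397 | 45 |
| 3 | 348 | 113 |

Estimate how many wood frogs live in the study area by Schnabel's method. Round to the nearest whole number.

N ≈ 1699

Marked at large before each occasion: Mᵢ = Σⱼ<ᵢ (Cⱼ − Rⱼ) → M1=0, M2=196, M3=548
Σ MᵢCᵢ = 0·196 + 196·397 + 548·348 = 0 + 77812 + 190704 = 268516
Σ Rᵢ = 0 + 45 + 113 = 158
N̂ = 268516 / 158 ≈ 1699.47 → 1699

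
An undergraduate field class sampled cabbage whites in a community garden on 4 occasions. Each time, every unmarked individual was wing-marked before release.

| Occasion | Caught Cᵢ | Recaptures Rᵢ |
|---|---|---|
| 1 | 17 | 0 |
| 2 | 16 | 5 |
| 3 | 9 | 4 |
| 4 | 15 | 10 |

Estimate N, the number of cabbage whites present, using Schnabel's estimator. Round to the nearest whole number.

Marked at large before each occasion: Mᵢ = Σⱼ<ᵢ (Cⱼ − Rⱼ) → M1=0, M2=17, M3=28, M4=33
Σ MᵢCᵢ = 0·17 + 17·16 + 28·9 + 33·15 = 0 + 272 + 252 + 495 = 1019
Σ Rᵢ = 0 + 5 + 4 + 10 = 19
N̂ = 1019 / 19 ≈ 53.6 → 54

N ≈ 54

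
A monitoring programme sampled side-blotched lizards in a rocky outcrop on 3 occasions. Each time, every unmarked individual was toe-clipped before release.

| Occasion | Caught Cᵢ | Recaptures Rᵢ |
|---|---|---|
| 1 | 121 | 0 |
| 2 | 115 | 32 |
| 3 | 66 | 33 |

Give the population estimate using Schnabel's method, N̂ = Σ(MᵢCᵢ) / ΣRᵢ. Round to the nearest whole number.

N ≈ 421

Marked at large before each occasion: Mᵢ = Σⱼ<ᵢ (Cⱼ − Rⱼ) → M1=0, M2=121, M3=204
Σ MᵢCᵢ = 0·121 + 121·115 + 204·66 = 0 + 13915 + 13464 = 27379
Σ Rᵢ = 0 + 32 + 33 = 65
N̂ = 27379 / 65 ≈ 421.2 → 421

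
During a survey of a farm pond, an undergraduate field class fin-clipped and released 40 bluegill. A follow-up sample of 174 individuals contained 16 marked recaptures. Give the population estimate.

N = (40 × 174) / 16 = 6960 / 16 = 435

N = 435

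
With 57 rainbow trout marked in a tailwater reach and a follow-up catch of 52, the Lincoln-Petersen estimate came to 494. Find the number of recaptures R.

From N = M·C/R: R = M·C / N = 57·52 / 494 = 2964 / 494 = 6.

R = 6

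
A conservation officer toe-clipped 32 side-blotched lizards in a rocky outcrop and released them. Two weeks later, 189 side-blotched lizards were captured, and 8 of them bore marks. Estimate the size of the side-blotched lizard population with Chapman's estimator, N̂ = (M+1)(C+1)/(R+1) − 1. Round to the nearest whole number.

N̂ = (32+1)(189+1)/(8+1) − 1 = 33·190/9 − 1
= 6270/9 − 1 ≈ 696.7 − 1 ≈ 695.7 → 696

N ≈ 696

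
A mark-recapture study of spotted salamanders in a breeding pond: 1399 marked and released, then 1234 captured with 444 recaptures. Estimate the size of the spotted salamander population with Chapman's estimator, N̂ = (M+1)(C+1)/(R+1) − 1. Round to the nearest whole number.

N ≈ 3884

N̂ = (1399+1)(1234+1)/(444+1) − 1 = 1400·1235/445 − 1
= 1729000/445 − 1 ≈ 3885.4 − 1 ≈ 3884.4 → 3884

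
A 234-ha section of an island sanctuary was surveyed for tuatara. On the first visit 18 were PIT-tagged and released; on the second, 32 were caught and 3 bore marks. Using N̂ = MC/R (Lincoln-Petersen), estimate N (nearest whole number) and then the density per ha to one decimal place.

density ≈ 0.8 tuatara per ha

N̂ = 18·32/3 = 576/3 = 192
Density = N̂ / area = 192 / 234 ≈ 0.82 → 0.8 per ha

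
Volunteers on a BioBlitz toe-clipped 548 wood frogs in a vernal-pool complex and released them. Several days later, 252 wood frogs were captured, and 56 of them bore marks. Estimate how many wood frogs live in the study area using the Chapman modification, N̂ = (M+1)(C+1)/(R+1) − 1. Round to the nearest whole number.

N̂ = (548+1)(252+1)/(56+1) − 1 = 549·253/57 − 1
= 138897/57 − 1 ≈ 2436.8 − 1 ≈ 2435.8 → 2436

N ≈ 2436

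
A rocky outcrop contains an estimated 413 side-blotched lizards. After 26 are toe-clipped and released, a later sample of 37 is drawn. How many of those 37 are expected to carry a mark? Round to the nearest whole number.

Expected recaptures E[R] = M·C / N.
E[R] = 26 × 37 / 413 = 962 / 413 ≈ 2.3 → 2

expected recaptures ≈ 2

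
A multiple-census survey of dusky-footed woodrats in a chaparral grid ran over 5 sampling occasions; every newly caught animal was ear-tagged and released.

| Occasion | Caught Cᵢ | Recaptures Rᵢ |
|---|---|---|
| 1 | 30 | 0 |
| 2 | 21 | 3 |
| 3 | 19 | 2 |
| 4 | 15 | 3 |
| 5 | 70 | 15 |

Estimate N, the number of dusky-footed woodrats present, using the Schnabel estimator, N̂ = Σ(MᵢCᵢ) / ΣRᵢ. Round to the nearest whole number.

Marked at large before each occasion: Mᵢ = Σⱼ<ᵢ (Cⱼ − Rⱼ) → M1=0, M2=30, M3=48, M4=65, M5=77
Σ MᵢCᵢ = 0·30 + 30·21 + 48·19 + 65·15 + 77·70 = 0 + 630 + 912 + 975 + 5390 = 7907
Σ Rᵢ = 0 + 3 + 2 + 3 + 15 = 23
N̂ = 7907 / 23 ≈ 343.8 → 344

N ≈ 344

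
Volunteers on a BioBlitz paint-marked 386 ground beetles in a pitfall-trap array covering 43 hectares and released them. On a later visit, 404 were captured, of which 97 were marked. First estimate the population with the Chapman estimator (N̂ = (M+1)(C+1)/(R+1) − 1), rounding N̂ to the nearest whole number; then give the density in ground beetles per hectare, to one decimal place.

density ≈ 37.2 ground beetles per hectare

N̂ = 387·405/98 − 1 = 156735/98 − 1 ≈ 1598.3 → 1598
Density = N̂ / area = 1598 / 43 ≈ 37.16 → 37.2 per hectare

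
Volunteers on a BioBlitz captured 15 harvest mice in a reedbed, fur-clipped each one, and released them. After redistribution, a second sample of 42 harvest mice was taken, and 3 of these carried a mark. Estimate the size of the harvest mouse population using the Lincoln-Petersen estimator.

N = 210

Lincoln-Petersen assumes M/N = R/C, so N = M·C / R.
N = (15 × 42) / 3 = 630 / 3 = 210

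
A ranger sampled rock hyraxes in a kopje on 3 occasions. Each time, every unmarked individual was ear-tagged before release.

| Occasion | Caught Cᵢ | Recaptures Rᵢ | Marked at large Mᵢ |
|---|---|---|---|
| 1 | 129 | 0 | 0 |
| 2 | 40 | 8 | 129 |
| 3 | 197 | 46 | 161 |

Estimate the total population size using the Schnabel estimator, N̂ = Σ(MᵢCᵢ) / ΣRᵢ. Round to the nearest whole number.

Σ MᵢCᵢ = 0·129 + 129·40 + 161·197 = 0 + 5160 + 31717 = 36877
Σ Rᵢ = 0 + 8 + 46 = 54
N̂ = 36877 / 54 ≈ 682.9 → 683

N ≈ 683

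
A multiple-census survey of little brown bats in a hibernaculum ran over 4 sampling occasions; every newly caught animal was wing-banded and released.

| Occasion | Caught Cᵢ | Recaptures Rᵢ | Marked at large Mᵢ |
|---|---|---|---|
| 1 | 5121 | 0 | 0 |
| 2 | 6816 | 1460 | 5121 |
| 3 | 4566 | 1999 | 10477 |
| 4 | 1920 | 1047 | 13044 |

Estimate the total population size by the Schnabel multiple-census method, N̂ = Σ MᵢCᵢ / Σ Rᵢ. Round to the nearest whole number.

Σ MᵢCᵢ = 0·5121 + 5121·6816 + 10477·4566 + 13044·1920 = 0 + 34904736 + 47837982 + 25044480 = 107787198
Σ Rᵢ = 0 + 1460 + 1999 + 1047 = 4506
N̂ = 107787198 / 4506 ≈ 23920.8 → 23921

N ≈ 23,921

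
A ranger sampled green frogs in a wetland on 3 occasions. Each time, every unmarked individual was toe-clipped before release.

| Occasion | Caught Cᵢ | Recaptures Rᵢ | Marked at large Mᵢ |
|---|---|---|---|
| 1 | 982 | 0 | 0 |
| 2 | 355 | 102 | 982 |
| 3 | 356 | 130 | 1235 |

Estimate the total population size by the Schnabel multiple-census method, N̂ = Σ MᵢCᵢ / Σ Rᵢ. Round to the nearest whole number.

Σ MᵢCᵢ = 0·982 + 982·355 + 1235·356 = 0 + 348610 + 439660 = 788270
Σ Rᵢ = 0 + 102 + 130 = 232
N̂ = 788270 / 232 ≈ 3397.7 → 3398

N ≈ 3398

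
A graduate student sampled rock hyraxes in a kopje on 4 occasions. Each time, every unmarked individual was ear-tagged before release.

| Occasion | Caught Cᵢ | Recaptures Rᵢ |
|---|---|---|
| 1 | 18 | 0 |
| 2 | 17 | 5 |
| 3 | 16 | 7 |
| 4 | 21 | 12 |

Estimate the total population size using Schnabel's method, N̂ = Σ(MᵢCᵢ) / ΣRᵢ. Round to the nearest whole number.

N ≈ 67

Marked at large before each occasion: Mᵢ = Σⱼ<ᵢ (Cⱼ − Rⱼ) → M1=0, M2=18, M3=30, M4=39
Σ MᵢCᵢ = 0·18 + 18·17 + 30·16 + 39·21 = 0 + 306 + 480 + 819 = 1605
Σ Rᵢ = 0 + 5 + 7 + 12 = 24
N̂ = 1605 / 24 ≈ 66.9 → 67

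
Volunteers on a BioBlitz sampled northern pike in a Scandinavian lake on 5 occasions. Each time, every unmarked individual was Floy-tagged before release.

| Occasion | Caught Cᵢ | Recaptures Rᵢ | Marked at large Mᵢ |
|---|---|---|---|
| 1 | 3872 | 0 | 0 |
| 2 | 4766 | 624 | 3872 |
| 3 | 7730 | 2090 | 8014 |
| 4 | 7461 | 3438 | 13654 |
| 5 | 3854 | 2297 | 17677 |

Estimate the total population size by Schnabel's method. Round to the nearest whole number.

Σ MᵢCᵢ = 0·3872 + 3872·4766 + 8014·7730 + 13654·7461 + 17677·3854 = 0 + 18453952 + 61948220 + 101872494 + 68127158 = 250401824
Σ Rᵢ = 0 + 624 + 2090 + 3438 + 2297 = 8449
N̂ = 250401824 / 8449 ≈ 29636.9 → 29637

N ≈ 29,637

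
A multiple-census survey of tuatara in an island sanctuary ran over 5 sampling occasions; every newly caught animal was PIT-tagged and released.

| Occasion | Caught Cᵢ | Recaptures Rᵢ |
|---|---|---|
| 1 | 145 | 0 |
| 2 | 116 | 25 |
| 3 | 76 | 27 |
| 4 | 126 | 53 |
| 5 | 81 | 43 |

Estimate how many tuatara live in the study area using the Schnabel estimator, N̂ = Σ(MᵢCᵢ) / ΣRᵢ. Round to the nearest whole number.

N ≈ 673

Marked at large before each occasion: Mᵢ = Σⱼ<ᵢ (Cⱼ − Rⱼ) → M1=0, M2=145, M3=236, M4=285, M5=358
Σ MᵢCᵢ = 0·145 + 145·116 + 236·76 + 285·126 + 358·81 = 0 + 16820 + 17936 + 35910 + 28998 = 99664
Σ Rᵢ = 0 + 25 + 27 + 53 + 43 = 148
N̂ = 99664 / 148 ≈ 673.4 → 673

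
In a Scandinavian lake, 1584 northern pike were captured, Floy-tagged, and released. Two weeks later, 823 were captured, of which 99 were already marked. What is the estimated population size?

N = 13,168

Lincoln-Petersen assumes M/N = R/C, so N = M·C / R.
N = (1584 × 823) / 99 = 1303632 / 99 = 13168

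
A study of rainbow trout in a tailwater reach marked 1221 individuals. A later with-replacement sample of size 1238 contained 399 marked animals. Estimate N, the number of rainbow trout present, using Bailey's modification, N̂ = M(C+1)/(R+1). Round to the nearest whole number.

N ≈ 3782

N̂ = 1221·(1238+1)/(399+1) = 1221·1239/400 = 1512819/400 ≈ 3782.0 → 3782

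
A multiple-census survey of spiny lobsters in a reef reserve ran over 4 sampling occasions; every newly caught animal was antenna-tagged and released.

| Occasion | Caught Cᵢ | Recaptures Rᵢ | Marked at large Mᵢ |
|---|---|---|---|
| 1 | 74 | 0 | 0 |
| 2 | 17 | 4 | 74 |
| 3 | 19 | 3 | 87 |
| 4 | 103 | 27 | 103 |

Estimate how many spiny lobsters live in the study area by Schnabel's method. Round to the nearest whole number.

N ≈ 398

Σ MᵢCᵢ = 0·74 + 74·17 + 87·19 + 103·103 = 0 + 1258 + 1653 + 10609 = 13520
Σ Rᵢ = 0 + 4 + 3 + 27 = 34
N̂ = 13520 / 34 ≈ 397.6 → 398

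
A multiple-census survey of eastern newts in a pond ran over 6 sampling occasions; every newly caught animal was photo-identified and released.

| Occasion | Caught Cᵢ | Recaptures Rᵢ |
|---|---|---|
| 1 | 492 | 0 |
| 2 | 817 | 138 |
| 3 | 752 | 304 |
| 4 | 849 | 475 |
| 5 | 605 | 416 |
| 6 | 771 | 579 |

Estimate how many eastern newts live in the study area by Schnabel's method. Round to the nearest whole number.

N ≈ 2900

Marked at large before each occasion: Mᵢ = Σⱼ<ᵢ (Cⱼ − Rⱼ) → M1=0, M2=492, M3=1171, M4=1619, M5=1993, M6=2182
Σ MᵢCᵢ = 0·492 + 492·817 + 1171·752 + 1619·849 + 1993·605 + 2182·771 = 0 + 401964 + 880592 + 1374531 + 1205765 + 1682322 = 5545174
Σ Rᵢ = 0 + 138 + 304 + 475 + 416 + 579 = 1912
N̂ = 5545174 / 1912 ≈ 2900.2 → 2900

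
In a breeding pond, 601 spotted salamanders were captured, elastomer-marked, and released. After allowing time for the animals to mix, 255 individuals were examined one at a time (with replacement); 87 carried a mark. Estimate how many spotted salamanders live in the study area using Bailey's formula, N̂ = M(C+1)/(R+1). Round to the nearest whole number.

N ≈ 1748

N̂ = 601·(255+1)/(87+1) = 601·256/88 = 153856/88 ≈ 1748.4 → 1748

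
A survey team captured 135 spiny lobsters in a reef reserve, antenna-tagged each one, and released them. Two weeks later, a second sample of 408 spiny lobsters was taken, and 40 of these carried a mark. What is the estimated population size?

N = 1377

N = (135 × 408) / 40 = 55080 / 40 = 1377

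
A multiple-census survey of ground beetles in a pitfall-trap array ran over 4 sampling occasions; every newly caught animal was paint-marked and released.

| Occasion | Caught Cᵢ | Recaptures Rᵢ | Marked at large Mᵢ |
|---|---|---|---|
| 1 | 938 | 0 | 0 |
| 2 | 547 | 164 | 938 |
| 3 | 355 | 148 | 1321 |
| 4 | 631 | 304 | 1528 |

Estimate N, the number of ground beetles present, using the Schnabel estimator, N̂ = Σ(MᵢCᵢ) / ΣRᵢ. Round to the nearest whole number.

Σ MᵢCᵢ = 0·938 + 938·547 + 1321·355 + 1528·631 = 0 + 513086 + 468955 + 964168 = 1946209
Σ Rᵢ = 0 + 164 + 148 + 304 = 616
N̂ = 1946209 / 616 ≈ 3159.4 → 3159

N ≈ 3159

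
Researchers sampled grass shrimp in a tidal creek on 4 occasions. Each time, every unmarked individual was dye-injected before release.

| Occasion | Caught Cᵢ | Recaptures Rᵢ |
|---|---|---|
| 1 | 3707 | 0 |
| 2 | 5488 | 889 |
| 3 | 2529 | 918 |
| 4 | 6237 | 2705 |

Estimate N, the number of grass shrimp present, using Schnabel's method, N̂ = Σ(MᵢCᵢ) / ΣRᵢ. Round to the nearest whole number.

N ≈ 22,873

Marked at large before each occasion: Mᵢ = Σⱼ<ᵢ (Cⱼ − Rⱼ) → M1=0, M2=3707, M3=8306, M4=9917
Σ MᵢCᵢ = 0·3707 + 3707·5488 + 8306·2529 + 9917·6237 = 0 + 20344016 + 21005874 + 61852329 = 103202219
Σ Rᵢ = 0 + 889 + 918 + 2705 = 4512
N̂ = 103202219 / 4512 ≈ 22872.8 → 22873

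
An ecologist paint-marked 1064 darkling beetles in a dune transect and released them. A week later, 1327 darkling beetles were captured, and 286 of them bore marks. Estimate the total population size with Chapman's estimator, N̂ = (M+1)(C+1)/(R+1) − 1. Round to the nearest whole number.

N̂ = (1064+1)(1327+1)/(286+1) − 1 = 1065·1328/287 − 1
= 1414320/287 − 1 ≈ 4927.9 − 1 ≈ 4926.9 → 4927

N ≈ 4927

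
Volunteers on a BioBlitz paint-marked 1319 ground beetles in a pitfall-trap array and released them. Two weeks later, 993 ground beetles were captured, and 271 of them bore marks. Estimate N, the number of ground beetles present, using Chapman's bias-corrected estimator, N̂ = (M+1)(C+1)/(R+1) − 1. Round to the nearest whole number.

N̂ = (1319+1)(993+1)/(271+1) − 1 = 1320·994/272 − 1
= 1312080/272 − 1 ≈ 4823.8 − 1 ≈ 4822.8 → 4823

N ≈ 4823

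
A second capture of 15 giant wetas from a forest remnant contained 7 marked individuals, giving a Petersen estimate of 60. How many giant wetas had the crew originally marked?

From N = M·C/R: M = N·R / C = 60·7 / 15 = 420 / 15 = 28.

M = 28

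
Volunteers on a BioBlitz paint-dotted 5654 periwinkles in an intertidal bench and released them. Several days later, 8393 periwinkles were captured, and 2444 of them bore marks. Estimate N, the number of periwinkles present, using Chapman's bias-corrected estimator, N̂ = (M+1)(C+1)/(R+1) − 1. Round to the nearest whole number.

N̂ = (5654+1)(8393+1)/(2444+1) − 1 = 5655·8394/2445 − 1
= 47468070/2445 − 1 ≈ 19414.3 − 1 ≈ 19413.3 → 19413

N ≈ 19,413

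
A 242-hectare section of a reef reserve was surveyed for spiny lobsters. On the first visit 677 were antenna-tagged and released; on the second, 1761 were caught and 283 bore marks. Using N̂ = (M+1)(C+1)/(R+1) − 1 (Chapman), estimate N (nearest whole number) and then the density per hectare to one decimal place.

N̂ = 678·1762/284 − 1 = 1194636/284 − 1 ≈ 4205.46 → 4205
Density = N̂ / area = 4205 / 242 ≈ 17.38 → 17.4 per hectare

density ≈ 17.4 spiny lobsters per hectare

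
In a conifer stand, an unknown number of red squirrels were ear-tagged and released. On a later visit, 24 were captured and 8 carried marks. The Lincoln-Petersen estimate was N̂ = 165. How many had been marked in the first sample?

From N = M·C/R: M = N·R / C = 165·8 / 24 = 1320 / 24 = 55.

M = 55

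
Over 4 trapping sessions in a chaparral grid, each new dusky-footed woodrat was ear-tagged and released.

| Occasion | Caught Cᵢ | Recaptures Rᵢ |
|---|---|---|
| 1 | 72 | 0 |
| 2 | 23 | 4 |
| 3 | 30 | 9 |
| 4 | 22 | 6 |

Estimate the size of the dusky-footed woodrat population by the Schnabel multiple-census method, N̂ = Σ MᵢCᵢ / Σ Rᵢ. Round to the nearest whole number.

Marked at large before each occasion: Mᵢ = Σⱼ<ᵢ (Cⱼ − Rⱼ) → M1=0, M2=72, M3=91, M4=112
Σ MᵢCᵢ = 0·72 + 72·23 + 91·30 + 112·22 = 0 + 1656 + 2730 + 2464 = 6850
Σ Rᵢ = 0 + 4 + 9 + 6 = 19
N̂ = 6850 / 19 ≈ 360.5 → 361

N ≈ 361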